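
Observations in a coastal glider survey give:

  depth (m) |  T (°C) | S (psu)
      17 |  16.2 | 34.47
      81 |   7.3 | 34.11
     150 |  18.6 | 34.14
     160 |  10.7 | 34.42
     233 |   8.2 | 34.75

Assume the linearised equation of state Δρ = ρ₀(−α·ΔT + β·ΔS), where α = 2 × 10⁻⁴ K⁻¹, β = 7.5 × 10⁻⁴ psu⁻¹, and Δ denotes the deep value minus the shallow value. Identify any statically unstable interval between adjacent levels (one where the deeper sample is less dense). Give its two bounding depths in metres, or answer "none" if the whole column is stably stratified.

81–150 m

Evaluate Δρ/ρ₀ = −αΔT + βΔS across each adjacent pair:
  17–81 m: −αΔT+βΔS = −(2 × 10⁻⁴)(-8.9)+(7.5 × 10⁻⁴)(-0.36) = 1.5 × 10⁻³ → stable
  81–150 m: −αΔT+βΔS = −(2 × 10⁻⁴)(+11.3)+(7.5 × 10⁻⁴)(+0.03) = -2.2 × 10⁻³ → UNSTABLE
  150–160 m: −αΔT+βΔS = −(2 × 10⁻⁴)(-7.9)+(7.5 × 10⁻⁴)(+0.28) = 1.8 × 10⁻³ → stable
  160–233 m: −αΔT+βΔS = −(2 × 10⁻⁴)(-2.5)+(7.5 × 10⁻⁴)(+0.33) = 7.5 × 10⁻⁴ → stable
The 81–150 m interval has Δρ < 0: lighter water underlies denser water.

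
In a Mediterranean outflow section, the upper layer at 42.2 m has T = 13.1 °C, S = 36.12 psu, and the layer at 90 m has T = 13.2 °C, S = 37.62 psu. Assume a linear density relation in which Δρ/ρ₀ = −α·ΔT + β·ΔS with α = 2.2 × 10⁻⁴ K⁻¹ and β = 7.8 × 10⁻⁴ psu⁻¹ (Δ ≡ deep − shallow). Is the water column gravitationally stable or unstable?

ΔT = 13.2 − 13.1 = +0.1 K and ΔS = 37.62 − 36.12 = +1.50 psu (deep − shallow).
−αΔT = -2.20 × 10⁻⁵; βΔS = 1.17 × 10⁻³; sum Δρ/ρ₀ = 1.148 × 10⁻³.
Δρ/ρ₀ > 0, so Δρ > 0: deeper water is denser → statically stable.

stable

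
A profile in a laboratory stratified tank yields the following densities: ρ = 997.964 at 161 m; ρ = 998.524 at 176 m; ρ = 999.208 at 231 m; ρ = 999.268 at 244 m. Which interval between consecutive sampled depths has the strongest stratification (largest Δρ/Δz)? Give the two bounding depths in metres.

161–176 m

Compute the density gradient over each adjacent pair:
  161–176 m: Δρ/Δz = 0.560/15 = 0.037 kg m⁻⁴
  176–231 m: Δρ/Δz = 0.684/55 = 0.012 kg m⁻⁴
  231–244 m: Δρ/Δz = 0.060/13 = 4.6 × 10⁻³ kg m⁻⁴
The largest gradient is in the 161–176 m interval — the pycnocline.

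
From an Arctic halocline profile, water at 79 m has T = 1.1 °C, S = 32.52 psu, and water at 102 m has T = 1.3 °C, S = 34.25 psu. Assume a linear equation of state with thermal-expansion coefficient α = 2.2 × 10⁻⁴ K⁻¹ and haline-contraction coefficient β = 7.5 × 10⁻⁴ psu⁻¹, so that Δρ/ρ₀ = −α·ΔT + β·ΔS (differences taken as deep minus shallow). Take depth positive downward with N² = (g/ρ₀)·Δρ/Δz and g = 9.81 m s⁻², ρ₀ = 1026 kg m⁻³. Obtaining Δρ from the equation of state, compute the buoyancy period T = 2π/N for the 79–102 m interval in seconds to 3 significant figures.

ΔT = +0.2 K, ΔS = +1.73 psu (deep − shallow).
Δρ/ρ₀ = −αΔT + βΔS = -4.40 × 10⁻⁵ + 1.2975 × 10⁻³ = 1.2535 × 10⁻³, so Δρ ≈ 1.286 kg m⁻³.
N² = (g/ρ₀)·Δρ/Δz = g·(Δρ/ρ₀)/Δz = 9.81 × 1.2535 × 10⁻³ / 23 = 5.3465 × 10⁻⁴ s⁻².
N = √(5.3465 × 10⁻⁴) = 0.023122 rad s⁻¹ → T = 2π/N = 271.74 s ≈ 272 s.

272 s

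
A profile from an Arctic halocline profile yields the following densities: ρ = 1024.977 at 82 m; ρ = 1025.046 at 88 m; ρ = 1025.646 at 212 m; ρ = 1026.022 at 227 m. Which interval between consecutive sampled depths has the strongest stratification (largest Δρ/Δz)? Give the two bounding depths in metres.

212–227 m

Compute the density gradient over each adjacent pair:
  82–88 m: Δρ/Δz = 0.069/6 = 0.012 kg m⁻⁴
  88–212 m: Δρ/Δz = 0.600/124 = 4.8 × 10⁻³ kg m⁻⁴
  212–227 m: Δρ/Δz = 0.376/15 = 0.025 kg m⁻⁴
The largest gradient is in the 212–227 m interval — the pycnocline.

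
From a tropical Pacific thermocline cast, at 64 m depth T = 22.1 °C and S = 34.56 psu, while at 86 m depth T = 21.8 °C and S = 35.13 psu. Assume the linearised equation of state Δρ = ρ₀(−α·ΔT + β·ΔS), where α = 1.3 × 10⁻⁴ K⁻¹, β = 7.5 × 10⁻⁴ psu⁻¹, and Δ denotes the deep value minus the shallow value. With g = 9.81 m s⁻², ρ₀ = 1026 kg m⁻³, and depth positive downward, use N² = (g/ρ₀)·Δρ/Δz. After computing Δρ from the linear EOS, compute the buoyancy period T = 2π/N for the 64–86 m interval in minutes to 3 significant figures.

7.26 min

ΔT = -0.3 K, ΔS = +0.57 psu (deep − shallow).
Δρ/ρ₀ = −αΔT + βΔS = 3.90 × 10⁻⁵ + 4.275 × 10⁻⁴ = 4.665 × 10⁻⁴, so Δρ ≈ 0.4786 kg m⁻³.
N² = (g/ρ₀)·Δρ/Δz = g·(Δρ/ρ₀)/Δz = 9.81 × 4.665 × 10⁻⁴ / 22 = 2.0802 × 10⁻⁴ s⁻².
N = √(2.0802 × 10⁻⁴) = 0.014423 rad s⁻¹ → T = 2π/N = 435.64 s = 7.2607 min ≈ 7.26 min.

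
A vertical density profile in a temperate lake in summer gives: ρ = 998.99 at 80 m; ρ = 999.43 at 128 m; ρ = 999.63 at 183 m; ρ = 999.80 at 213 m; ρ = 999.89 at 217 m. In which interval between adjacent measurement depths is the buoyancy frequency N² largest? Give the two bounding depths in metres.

Compute the density gradient over each adjacent pair:
  80–128 m: Δρ/Δz = 0.44/48 = 9.2 × 10⁻³ kg m⁻⁴
  128–183 m: Δρ/Δz = 0.20/55 = 3.6 × 10⁻³ kg m⁻⁴
  183–213 m: Δρ/Δz = 0.17/30 = 5.7 × 10⁻³ kg m⁻⁴
  213–217 m: Δρ/Δz = 0.09/4 = 0.022 kg m⁻⁴
The largest gradient is in the 213–217 m interval — the pycnocline.

213–217 m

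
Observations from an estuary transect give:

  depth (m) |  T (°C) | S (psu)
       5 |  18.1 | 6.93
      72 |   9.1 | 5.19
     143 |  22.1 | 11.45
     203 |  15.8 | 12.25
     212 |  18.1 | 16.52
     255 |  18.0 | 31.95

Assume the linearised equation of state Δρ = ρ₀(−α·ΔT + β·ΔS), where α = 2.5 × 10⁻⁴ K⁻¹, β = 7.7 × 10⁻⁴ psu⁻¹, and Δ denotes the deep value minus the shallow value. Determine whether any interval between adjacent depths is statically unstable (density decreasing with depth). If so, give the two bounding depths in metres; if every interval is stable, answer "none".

Evaluate Δρ/ρ₀ = −αΔT + βΔS across each adjacent pair:
  5–72 m: −αΔT+βΔS = −(2.5 × 10⁻⁴)(-9.0)+(7.7 × 10⁻⁴)(-1.74) = 9.1 × 10⁻⁴ → stable
  72–143 m: −αΔT+βΔS = −(2.5 × 10⁻⁴)(+13.0)+(7.7 × 10⁻⁴)(+6.26) = 1.6 × 10⁻³ → stable
  143–203 m: −αΔT+βΔS = −(2.5 × 10⁻⁴)(-6.3)+(7.7 × 10⁻⁴)(+0.80) = 2.2 × 10⁻³ → stable
  203–212 m: −αΔT+βΔS = −(2.5 × 10⁻⁴)(+2.3)+(7.7 × 10⁻⁴)(+4.27) = 2.7 × 10⁻³ → stable
  212–255 m: −αΔT+βΔS = −(2.5 × 10⁻⁴)(-0.1)+(7.7 × 10⁻⁴)(+15.43) = 0.012 → stable
Every interval has Δρ > 0: the column is stably stratified throughout.

none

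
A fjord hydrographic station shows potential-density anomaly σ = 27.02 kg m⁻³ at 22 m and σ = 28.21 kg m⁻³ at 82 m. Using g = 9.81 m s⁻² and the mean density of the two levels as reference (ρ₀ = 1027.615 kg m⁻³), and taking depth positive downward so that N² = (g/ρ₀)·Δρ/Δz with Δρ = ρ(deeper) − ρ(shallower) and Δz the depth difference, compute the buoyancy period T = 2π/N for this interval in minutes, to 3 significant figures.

Δρ = 1028.21 − 1027.02 = 1.19 kg m⁻³ over Δz = 82 − 22 = 60 m.
N² = (9.81/1027.615) × (1.19/60) = 1.8934 × 10⁻⁴ s⁻².
N = √(1.8934 × 10⁻⁴) = 0.013760 rad s⁻¹, so T = 2π/N = 456.63 s = 7.6105 min ≈ 7.61 min.

7.61 min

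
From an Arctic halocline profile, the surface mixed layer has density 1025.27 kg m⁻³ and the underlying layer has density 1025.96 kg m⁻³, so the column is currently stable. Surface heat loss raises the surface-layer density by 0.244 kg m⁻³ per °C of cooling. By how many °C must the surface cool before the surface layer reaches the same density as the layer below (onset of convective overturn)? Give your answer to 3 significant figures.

Density deficit of the surface layer: 1025.96 − 1025.27 = 0.69 kg m⁻³.
Required change = 0.69 / 0.244 = 2.83 °C.

2.83 °C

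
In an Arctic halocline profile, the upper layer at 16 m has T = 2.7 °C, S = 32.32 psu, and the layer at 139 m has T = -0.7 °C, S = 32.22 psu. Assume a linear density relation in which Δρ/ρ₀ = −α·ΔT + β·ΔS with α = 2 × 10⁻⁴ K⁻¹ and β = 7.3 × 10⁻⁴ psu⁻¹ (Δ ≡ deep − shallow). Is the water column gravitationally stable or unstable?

stable

ΔT = -0.7 − 2.7 = -3.4 K and ΔS = 32.22 − 32.32 = -0.10 psu (deep − shallow).
−αΔT = 6.80 × 10⁻⁴; βΔS = -7.30 × 10⁻⁵; sum Δρ/ρ₀ = 6.07 × 10⁻⁴.
Δρ/ρ₀ > 0, so Δρ > 0: deeper water is denser → statically stable.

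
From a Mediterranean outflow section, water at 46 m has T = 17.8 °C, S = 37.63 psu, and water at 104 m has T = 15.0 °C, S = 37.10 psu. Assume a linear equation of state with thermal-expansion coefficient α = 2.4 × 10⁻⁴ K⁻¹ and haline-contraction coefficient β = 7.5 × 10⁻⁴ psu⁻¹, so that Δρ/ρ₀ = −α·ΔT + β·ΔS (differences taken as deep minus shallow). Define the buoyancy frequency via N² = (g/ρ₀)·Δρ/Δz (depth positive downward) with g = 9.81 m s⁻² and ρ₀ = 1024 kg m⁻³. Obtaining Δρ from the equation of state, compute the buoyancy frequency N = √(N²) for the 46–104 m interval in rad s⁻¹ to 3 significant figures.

6.81 × 10⁻³ rad s⁻¹

ΔT = -2.8 K, ΔS = -0.53 psu (deep − shallow).
Δρ/ρ₀ = −αΔT + βΔS = 6.72 × 10⁻⁴ − 3.975 × 10⁻⁴ = 2.745 × 10⁻⁴, so Δρ ≈ 0.2811 kg m⁻³.
N² = (g/ρ₀)·Δρ/Δz = g·(Δρ/ρ₀)/Δz = 9.81 × 2.745 × 10⁻⁴ / 58 = 4.6428 × 10⁻⁵ s⁻².
N = √(4.6428 × 10⁻⁵) = 6.8138 × 10⁻³ rad s⁻¹ ≈ 6.81 × 10⁻³ rad s⁻¹.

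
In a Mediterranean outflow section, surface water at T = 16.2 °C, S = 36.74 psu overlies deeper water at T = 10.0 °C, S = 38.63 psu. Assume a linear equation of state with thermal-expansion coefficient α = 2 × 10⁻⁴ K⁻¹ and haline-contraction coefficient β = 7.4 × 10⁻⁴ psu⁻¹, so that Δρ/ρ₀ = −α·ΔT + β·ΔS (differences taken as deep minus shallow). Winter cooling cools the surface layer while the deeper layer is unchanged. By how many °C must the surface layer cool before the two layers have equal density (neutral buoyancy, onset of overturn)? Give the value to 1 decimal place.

13.2 °C

Neutral buoyancy requires Δρ = 0, i.e. −α(T_deep − T_surf′) + β(S_deep − S_surf) = 0.
T_surf′ = T_deep − (β/α)·ΔS = 10.0 − (7.4 × 10⁻⁴/2 × 10⁻⁴)·(+1.89) = 3.007 °C.
Cooling required: 16.2 − (3.007) = 13.193 °C.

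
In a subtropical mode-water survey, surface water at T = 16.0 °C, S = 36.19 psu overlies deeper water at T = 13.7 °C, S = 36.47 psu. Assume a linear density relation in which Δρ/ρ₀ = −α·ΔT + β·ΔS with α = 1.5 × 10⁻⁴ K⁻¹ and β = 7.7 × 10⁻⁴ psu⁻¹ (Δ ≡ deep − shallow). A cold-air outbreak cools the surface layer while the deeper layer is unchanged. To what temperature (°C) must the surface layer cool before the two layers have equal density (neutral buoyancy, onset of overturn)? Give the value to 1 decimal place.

Neutral buoyancy requires Δρ = 0, i.e. −α(T_deep − T_surf′) + β(S_deep − S_surf) = 0.
T_surf′ = T_deep − (β/α)·ΔS = 13.7 − (7.7 × 10⁻⁴/1.5 × 10⁻⁴)·(+0.28) = 12.263 °C.
Cooling required: 16.0 − (12.263) = 3.737 °C.

12.3 °C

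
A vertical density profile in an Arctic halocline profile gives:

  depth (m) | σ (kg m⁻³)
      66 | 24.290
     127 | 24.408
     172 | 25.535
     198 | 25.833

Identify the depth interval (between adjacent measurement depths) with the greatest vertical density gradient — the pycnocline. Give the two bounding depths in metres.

127–172 m

Compute the density gradient over each adjacent pair:
  66–127 m: Δρ/Δz = 0.118/61 = 1.9 × 10⁻³ kg m⁻⁴
  127–172 m: Δρ/Δz = 1.127/45 = 0.025 kg m⁻⁴
  172–198 m: Δρ/Δz = 0.298/26 = 0.011 kg m⁻⁴
The largest gradient is in the 127–172 m interval — the pycnocline.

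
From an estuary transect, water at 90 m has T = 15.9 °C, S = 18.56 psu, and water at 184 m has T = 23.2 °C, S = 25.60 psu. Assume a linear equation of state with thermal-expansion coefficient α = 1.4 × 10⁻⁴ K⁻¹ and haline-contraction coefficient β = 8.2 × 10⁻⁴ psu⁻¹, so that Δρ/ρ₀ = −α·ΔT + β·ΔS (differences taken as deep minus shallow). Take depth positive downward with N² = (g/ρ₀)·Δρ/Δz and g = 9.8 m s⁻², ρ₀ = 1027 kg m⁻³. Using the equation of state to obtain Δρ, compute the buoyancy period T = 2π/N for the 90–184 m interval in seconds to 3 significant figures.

ΔT = +7.3 K, ΔS = +7.04 psu (deep − shallow).
Δρ/ρ₀ = −αΔT + βΔS = -1.022 × 10⁻³ + 5.7728 × 10⁻³ = 4.7508 × 10⁻³, so Δρ ≈ 4.879 kg m⁻³.
N² = (g/ρ₀)·Δρ/Δz = g·(Δρ/ρ₀)/Δz = 9.8 × 4.7508 × 10⁻³ / 94 = 4.9530 × 10⁻⁴ s⁻².
N = √(4.9530 × 10⁻⁴) = 0.022255 rad s⁻¹ → T = 2π/N = 282.33 s ≈ 282 s.

282 s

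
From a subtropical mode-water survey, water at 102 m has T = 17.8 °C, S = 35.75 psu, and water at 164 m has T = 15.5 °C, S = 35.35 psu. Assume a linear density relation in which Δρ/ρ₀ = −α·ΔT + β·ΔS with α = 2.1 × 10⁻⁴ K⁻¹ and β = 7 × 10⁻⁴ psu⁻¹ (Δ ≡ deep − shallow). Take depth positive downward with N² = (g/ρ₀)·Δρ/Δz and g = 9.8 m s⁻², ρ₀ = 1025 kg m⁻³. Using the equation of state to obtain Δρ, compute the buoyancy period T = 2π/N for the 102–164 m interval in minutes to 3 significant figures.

18.5 min

ΔT = -2.3 K, ΔS = -0.40 psu (deep − shallow).
Δρ/ρ₀ = −αΔT + βΔS = 4.83 × 10⁻⁴ − 2.80 × 10⁻⁴ = 2.03 × 10⁻⁴, so Δρ ≈ 0.2081 kg m⁻³.
N² = (g/ρ₀)·Δρ/Δz = g·(Δρ/ρ₀)/Δz = 9.8 × 2.03 × 10⁻⁴ / 62 = 3.2087 × 10⁻⁵ s⁻².
N = √(3.2087 × 10⁻⁵) = 5.6645 × 10⁻³ rad s⁻¹ → T = 2π/N = 1.1092 × 10³ s = 18.487 min ≈ 18.5 min.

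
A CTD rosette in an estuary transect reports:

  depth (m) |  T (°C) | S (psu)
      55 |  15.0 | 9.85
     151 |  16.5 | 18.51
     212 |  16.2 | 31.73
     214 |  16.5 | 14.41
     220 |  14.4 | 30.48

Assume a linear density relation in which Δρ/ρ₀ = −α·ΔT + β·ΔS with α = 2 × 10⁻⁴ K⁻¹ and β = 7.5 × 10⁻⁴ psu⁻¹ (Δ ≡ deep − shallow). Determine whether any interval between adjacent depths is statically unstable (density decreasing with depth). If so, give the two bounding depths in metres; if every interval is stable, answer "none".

212–214 m

Evaluate Δρ/ρ₀ = −αΔT + βΔS across each adjacent pair:
  55–151 m: −αΔT+βΔS = −(2 × 10⁻⁴)(+1.5)+(7.5 × 10⁻⁴)(+8.66) = 6.2 × 10⁻³ → stable
  151–212 m: −αΔT+βΔS = −(2 × 10⁻⁴)(-0.3)+(7.5 × 10⁻⁴)(+13.22) = 0.010 → stable
  212–214 m: −αΔT+βΔS = −(2 × 10⁻⁴)(+0.3)+(7.5 × 10⁻⁴)(-17.32) = -0.013 → UNSTABLE
  214–220 m: −αΔT+βΔS = −(2 × 10⁻⁴)(-2.1)+(7.5 × 10⁻⁴)(+16.07) = 0.012 → stable
The 212–214 m interval has Δρ < 0: lighter water underlies denser water.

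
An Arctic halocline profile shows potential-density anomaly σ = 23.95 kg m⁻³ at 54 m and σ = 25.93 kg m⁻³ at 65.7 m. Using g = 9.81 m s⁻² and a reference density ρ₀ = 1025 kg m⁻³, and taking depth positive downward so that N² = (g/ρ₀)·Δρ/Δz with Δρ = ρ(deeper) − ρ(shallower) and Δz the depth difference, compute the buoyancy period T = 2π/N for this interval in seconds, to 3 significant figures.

156 s

Δρ = 1025.93 − 1023.95 = 1.98 kg m⁻³ over Δz = 65.7 − 54 = 11.7 m.
N² = (9.81/1025) × (1.98/11.7) = 1.6197 × 10⁻³ s⁻².
N = √(1.6197 × 10⁻³) = 0.040245 rad s⁻¹, so T = 2π/N = 156.12 s ≈ 156 s.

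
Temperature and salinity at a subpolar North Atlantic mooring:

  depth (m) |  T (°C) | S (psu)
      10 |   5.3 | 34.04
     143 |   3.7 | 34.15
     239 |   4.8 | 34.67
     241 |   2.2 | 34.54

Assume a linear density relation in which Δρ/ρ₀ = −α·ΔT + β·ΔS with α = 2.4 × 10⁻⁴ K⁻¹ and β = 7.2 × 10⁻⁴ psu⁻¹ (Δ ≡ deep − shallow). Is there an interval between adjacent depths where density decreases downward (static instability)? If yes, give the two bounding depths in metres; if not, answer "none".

Evaluate Δρ/ρ₀ = −αΔT + βΔS across each adjacent pair:
  10–143 m: −αΔT+βΔS = −(2.4 × 10⁻⁴)(-1.6)+(7.2 × 10⁻⁴)(+0.11) = 4.6 × 10⁻⁴ → stable
  143–239 m: −αΔT+βΔS = −(2.4 × 10⁻⁴)(+1.1)+(7.2 × 10⁻⁴)(+0.52) = 1.1 × 10⁻⁴ → stable
  239–241 m: −αΔT+βΔS = −(2.4 × 10⁻⁴)(-2.6)+(7.2 × 10⁻⁴)(-0.13) = 5.3 × 10⁻⁴ → stable
Every interval has Δρ > 0: the column is stably stratified throughout.

none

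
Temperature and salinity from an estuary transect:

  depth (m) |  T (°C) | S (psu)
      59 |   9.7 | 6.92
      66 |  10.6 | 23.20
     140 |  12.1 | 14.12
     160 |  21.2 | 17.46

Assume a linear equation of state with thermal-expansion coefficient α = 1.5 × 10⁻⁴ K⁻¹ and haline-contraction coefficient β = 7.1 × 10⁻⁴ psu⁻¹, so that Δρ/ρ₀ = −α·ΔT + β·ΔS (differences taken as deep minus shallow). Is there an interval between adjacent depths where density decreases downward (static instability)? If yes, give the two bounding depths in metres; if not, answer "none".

Evaluate Δρ/ρ₀ = −αΔT + βΔS across each adjacent pair:
  59–66 m: −αΔT+βΔS = −(1.5 × 10⁻⁴)(+0.9)+(7.1 × 10⁻⁴)(+16.28) = 0.011 → stable
  66–140 m: −αΔT+βΔS = −(1.5 × 10⁻⁴)(+1.5)+(7.1 × 10⁻⁴)(-9.08) = -6.7 × 10⁻³ → UNSTABLE
  140–160 m: −αΔT+βΔS = −(1.5 × 10⁻⁴)(+9.1)+(7.1 × 10⁻⁴)(+3.34) = 1.0 × 10⁻³ → stable
The 66–140 m interval has Δρ < 0: lighter water underlies denser water.

66–140 m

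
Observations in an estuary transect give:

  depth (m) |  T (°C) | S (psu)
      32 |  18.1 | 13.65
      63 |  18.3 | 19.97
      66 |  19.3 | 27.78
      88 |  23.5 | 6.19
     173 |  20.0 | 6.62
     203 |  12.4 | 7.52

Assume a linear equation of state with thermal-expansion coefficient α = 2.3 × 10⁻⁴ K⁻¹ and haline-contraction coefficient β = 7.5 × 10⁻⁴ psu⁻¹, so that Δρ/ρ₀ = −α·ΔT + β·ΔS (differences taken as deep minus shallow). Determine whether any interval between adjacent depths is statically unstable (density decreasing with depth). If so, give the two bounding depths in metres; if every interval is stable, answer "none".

66–88 m

Evaluate Δρ/ρ₀ = −αΔT + βΔS across each adjacent pair:
  32–63 m: −αΔT+βΔS = −(2.3 × 10⁻⁴)(+0.2)+(7.5 × 10⁻⁴)(+6.32) = 4.7 × 10⁻³ → stable
  63–66 m: −αΔT+βΔS = −(2.3 × 10⁻⁴)(+1.0)+(7.5 × 10⁻⁴)(+7.81) = 5.6 × 10⁻³ → stable
  66–88 m: −αΔT+βΔS = −(2.3 × 10⁻⁴)(+4.2)+(7.5 × 10⁻⁴)(-21.59) = -0.017 → UNSTABLE
  88–173 m: −αΔT+βΔS = −(2.3 × 10⁻⁴)(-3.5)+(7.5 × 10⁻⁴)(+0.43) = 1.1 × 10⁻³ → stable
  173–203 m: −αΔT+βΔS = −(2.3 × 10⁻⁴)(-7.6)+(7.5 × 10⁻⁴)(+0.90) = 2.4 × 10⁻³ → stable
The 66–88 m interval has Δρ < 0: lighter water underlies denser water.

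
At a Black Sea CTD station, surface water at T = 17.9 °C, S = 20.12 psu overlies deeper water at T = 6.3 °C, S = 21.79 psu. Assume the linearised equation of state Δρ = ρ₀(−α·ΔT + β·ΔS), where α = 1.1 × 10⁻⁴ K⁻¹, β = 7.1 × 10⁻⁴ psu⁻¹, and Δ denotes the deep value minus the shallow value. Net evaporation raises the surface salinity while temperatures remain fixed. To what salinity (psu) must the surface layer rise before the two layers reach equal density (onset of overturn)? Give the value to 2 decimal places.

Neutral buoyancy requires −α(T_deep − T_surf) + β(S_deep − S_surf′) = 0.
S_surf′ = S_deep − (α/β)·ΔT = 21.79 − (1.1 × 10⁻⁴/7.1 × 10⁻⁴)·(-11.6) = 23.5872 psu.
Increase required: 23.5872 − 20.12 = 3.4672 psu.

23.59 psu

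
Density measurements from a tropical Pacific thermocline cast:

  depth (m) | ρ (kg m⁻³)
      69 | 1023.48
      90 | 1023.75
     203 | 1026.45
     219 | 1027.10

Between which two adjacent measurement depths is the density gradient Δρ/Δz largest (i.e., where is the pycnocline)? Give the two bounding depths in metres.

Compute the density gradient over each adjacent pair:
  69–90 m: Δρ/Δz = 0.27/21 = 0.013 kg m⁻⁴
  90–203 m: Δρ/Δz = 2.70/113 = 0.024 kg m⁻⁴
  203–219 m: Δρ/Δz = 0.65/16 = 0.041 kg m⁻⁴
The largest gradient is in the 203–219 m interval — the pycnocline.

203–219 m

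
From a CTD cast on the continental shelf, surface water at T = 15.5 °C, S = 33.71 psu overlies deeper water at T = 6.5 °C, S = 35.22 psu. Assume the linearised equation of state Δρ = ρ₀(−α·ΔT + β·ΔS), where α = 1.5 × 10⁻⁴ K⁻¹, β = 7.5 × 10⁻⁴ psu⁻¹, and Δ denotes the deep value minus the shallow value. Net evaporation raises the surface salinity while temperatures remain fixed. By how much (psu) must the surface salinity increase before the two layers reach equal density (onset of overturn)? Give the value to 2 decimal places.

Neutral buoyancy requires −α(T_deep − T_surf) + β(S_deep − S_surf′) = 0.
S_surf′ = S_deep − (α/β)·ΔT = 35.22 − (1.5 × 10⁻⁴/7.5 × 10⁻⁴)·(-9.0) = 37.0200 psu.
Increase required: 37.0200 − 33.71 = 3.3100 psu.

3.31 psu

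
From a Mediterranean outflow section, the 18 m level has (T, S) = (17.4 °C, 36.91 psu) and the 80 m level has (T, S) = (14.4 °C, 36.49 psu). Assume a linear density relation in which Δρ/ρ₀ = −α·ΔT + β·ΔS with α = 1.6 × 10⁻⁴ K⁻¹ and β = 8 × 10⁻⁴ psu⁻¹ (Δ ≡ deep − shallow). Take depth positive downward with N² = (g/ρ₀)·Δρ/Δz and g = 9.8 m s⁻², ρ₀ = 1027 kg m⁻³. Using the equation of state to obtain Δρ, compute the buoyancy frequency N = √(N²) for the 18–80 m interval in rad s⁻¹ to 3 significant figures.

ΔT = -3.0 K, ΔS = -0.42 psu (deep − shallow).
Δρ/ρ₀ = −αΔT + βΔS = 4.80 × 10⁻⁴ − 3.36 × 10⁻⁴ = 1.44 × 10⁻⁴, so Δρ ≈ 0.1479 kg m⁻³.
N² = (g/ρ₀)·Δρ/Δz = g·(Δρ/ρ₀)/Δz = 9.8 × 1.44 × 10⁻⁴ / 62 = 2.2761 × 10⁻⁵ s⁻².
N = √(2.2761 × 10⁻⁵) = 4.7708 × 10⁻³ rad s⁻¹ ≈ 4.77 × 10⁻³ rad s⁻¹.

4.77 × 10⁻³ rad s⁻¹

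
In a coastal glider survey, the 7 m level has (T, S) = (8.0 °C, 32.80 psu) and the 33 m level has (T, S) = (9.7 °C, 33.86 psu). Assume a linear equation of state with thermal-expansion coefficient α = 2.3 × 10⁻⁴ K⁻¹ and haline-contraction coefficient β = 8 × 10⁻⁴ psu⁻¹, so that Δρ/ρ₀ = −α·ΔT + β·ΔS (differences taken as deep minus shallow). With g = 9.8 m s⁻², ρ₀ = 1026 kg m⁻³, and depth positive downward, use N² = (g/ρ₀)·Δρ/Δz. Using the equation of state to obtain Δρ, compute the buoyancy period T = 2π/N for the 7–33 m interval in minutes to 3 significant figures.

ΔT = +1.7 K, ΔS = +1.06 psu (deep − shallow).
Δρ/ρ₀ = −αΔT + βΔS = -3.91 × 10⁻⁴ + 8.48 × 10⁻⁴ = 4.57 × 10⁻⁴, so Δρ ≈ 0.4689 kg m⁻³.
N² = (g/ρ₀)·Δρ/Δz = g·(Δρ/ρ₀)/Δz = 9.8 × 4.57 × 10⁻⁴ / 26 = 1.7225 × 10⁻⁴ s⁻².
N = √(1.7225 × 10⁻⁴) = 0.013124 rad s⁻¹ → T = 2π/N = 478.76 s = 7.9793 min ≈ 7.98 min.

7.98 min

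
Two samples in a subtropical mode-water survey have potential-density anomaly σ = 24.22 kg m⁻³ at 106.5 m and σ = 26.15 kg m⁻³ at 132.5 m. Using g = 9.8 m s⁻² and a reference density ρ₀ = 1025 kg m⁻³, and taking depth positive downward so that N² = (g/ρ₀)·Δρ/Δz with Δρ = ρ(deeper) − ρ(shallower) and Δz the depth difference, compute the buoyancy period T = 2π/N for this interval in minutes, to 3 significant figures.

Δρ = 1026.15 − 1024.22 = 1.93 kg m⁻³ over Δz = 132.5 − 106.5 = 26 m.
N² = (9.8/1025) × (1.93/26) = 7.0972 × 10⁻⁴ s⁻².
N = √(7.0972 × 10⁻⁴) = 0.026641 rad s⁻¹, so T = 2π/N = 235.85 s = 3.9308 min ≈ 3.93 min.

3.93 min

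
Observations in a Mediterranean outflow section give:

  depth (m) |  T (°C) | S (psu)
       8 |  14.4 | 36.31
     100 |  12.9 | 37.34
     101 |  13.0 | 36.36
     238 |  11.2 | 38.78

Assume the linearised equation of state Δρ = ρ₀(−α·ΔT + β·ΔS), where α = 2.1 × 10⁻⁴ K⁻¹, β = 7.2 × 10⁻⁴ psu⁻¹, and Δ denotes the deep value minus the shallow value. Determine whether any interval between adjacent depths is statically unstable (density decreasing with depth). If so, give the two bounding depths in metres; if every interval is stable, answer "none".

Evaluate Δρ/ρ₀ = −αΔT + βΔS across each adjacent pair:
  8–100 m: −αΔT+βΔS = −(2.1 × 10⁻⁴)(-1.5)+(7.2 × 10⁻⁴)(+1.03) = 1.1 × 10⁻³ → stable
  100–101 m: −αΔT+βΔS = −(2.1 × 10⁻⁴)(+0.1)+(7.2 × 10⁻⁴)(-0.98) = -7.3 × 10⁻⁴ → UNSTABLE
  101–238 m: −αΔT+βΔS = −(2.1 × 10⁻⁴)(-1.8)+(7.2 × 10⁻⁴)(+2.42) = 2.1 × 10⁻³ → stable
The 100–101 m interval has Δρ < 0: lighter water underlies denser water.

100–101 m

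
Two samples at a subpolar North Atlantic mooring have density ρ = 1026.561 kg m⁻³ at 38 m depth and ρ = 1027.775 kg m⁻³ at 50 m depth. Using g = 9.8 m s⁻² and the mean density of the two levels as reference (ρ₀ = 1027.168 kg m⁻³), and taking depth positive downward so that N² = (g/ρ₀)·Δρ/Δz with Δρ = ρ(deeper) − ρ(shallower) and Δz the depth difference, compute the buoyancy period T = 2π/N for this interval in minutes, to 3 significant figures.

Δρ = 1027.775 − 1026.561 = 1.214 kg m⁻³ over Δz = 50 − 38 = 12 m.
N² = (9.8/1027.168) × (1.214/12) = 9.6521 × 10⁻⁴ s⁻².
N = √(9.6521 × 10⁻⁴) = 0.031068 rad s⁻¹, so T = 2π/N = 202.24 s = 3.3707 min ≈ 3.37 min.

3.37 min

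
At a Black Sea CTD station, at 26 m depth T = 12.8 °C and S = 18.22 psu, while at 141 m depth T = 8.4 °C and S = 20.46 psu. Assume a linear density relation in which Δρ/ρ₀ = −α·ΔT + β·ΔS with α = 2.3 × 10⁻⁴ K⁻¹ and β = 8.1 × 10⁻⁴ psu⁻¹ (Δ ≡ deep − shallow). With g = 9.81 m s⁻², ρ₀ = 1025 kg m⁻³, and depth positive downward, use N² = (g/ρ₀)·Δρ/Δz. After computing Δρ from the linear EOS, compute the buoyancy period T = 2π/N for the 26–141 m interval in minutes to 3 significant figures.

ΔT = -4.4 K, ΔS = +2.24 psu (deep − shallow).
Δρ/ρ₀ = −αΔT + βΔS = 1.012 × 10⁻³ + 1.8144 × 10⁻³ = 2.8264 × 10⁻³, so Δρ ≈ 2.897 kg m⁻³.
N² = (g/ρ₀)·Δρ/Δz = g·(Δρ/ρ₀)/Δz = 9.81 × 2.8264 × 10⁻³ / 115 = 2.4110 × 10⁻⁴ s⁻².
N = √(2.4110 × 10⁻⁴) = 0.015527 rad s⁻¹ → T = 2π/N = 404.66 s = 6.7443 min ≈ 6.74 min.

6.74 min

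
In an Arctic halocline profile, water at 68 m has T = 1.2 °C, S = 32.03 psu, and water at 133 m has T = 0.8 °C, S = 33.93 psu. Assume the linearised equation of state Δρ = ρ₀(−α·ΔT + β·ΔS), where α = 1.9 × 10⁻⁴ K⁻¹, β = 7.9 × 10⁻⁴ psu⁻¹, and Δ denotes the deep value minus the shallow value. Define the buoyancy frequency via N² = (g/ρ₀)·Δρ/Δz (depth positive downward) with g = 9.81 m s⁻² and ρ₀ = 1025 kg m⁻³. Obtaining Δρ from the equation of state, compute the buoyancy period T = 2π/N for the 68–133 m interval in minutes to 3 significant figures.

6.79 min

ΔT = -0.4 K, ΔS = +1.90 psu (deep − shallow).
Δρ/ρ₀ = −αΔT + βΔS = 7.60 × 10⁻⁵ + 1.501 × 10⁻³ = 1.577 × 10⁻³, so Δρ ≈ 1.616 kg m⁻³.
N² = (g/ρ₀)·Δρ/Δz = g·(Δρ/ρ₀)/Δz = 9.81 × 1.577 × 10⁻³ / 65 = 2.3801 × 10⁻⁴ s⁻².
N = √(2.3801 × 10⁻⁴) = 0.015428 rad s⁻¹ → T = 2π/N = 407.26 s = 6.7877 min ≈ 6.79 min.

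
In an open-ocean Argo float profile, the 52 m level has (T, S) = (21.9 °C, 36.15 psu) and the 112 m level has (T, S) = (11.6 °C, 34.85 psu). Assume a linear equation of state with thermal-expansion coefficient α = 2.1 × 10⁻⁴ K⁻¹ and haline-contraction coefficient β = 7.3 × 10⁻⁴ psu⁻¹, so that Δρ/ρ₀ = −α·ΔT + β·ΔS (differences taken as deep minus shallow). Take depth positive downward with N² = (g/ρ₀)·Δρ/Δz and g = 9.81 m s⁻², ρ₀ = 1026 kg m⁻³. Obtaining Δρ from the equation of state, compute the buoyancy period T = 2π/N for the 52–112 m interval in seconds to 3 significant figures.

446 s

ΔT = -10.3 K, ΔS = -1.30 psu (deep − shallow).
Δρ/ρ₀ = −αΔT + βΔS = 2.163 × 10⁻³ − 9.49 × 10⁻⁴ = 1.214 × 10⁻³, so Δρ ≈ 1.246 kg m⁻³.
N² = (g/ρ₀)·Δρ/Δz = g·(Δρ/ρ₀)/Δz = 9.81 × 1.214 × 10⁻³ / 60 = 1.9849 × 10⁻⁴ s⁻².
N = √(1.9849 × 10⁻⁴) = 0.014089 rad s⁻¹ → T = 2π/N = 445.96 s ≈ 446 s.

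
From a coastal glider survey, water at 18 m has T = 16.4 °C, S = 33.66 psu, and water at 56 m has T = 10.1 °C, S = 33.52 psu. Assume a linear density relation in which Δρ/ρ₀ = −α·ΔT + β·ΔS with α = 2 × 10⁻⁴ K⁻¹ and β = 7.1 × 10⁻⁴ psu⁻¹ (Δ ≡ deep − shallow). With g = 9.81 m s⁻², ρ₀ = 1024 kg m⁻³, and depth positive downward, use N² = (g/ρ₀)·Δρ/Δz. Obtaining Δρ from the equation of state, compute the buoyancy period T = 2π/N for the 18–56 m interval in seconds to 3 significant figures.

ΔT = -6.3 K, ΔS = -0.14 psu (deep − shallow).
Δρ/ρ₀ = −αΔT + βΔS = 1.26 × 10⁻³ − 9.94 × 10⁻⁵ = 1.1606 × 10⁻³, so Δρ ≈ 1.188 kg m⁻³.
N² = (g/ρ₀)·Δρ/Δz = g·(Δρ/ρ₀)/Δz = 9.81 × 1.1606 × 10⁻³ / 38 = 2.9962 × 10⁻⁴ s⁻².
N = √(2.9962 × 10⁻⁴) = 0.017310 rad s⁻¹ → T = 2π/N = 362.98 s ≈ 363 s.

363 s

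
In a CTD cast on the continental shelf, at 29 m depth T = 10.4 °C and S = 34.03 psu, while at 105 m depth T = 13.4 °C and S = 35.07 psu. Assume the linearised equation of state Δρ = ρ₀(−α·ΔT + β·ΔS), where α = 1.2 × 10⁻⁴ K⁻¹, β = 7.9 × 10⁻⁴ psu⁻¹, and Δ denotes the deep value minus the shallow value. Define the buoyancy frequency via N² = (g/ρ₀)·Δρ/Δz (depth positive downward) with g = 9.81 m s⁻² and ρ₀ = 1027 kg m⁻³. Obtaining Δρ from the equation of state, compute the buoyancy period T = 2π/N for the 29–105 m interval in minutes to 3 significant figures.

ΔT = +3.0 K, ΔS = +1.04 psu (deep − shallow).
Δρ/ρ₀ = −αΔT + βΔS = -3.60 × 10⁻⁴ + 8.216 × 10⁻⁴ = 4.616 × 10⁻⁴, so Δρ ≈ 0.4741 kg m⁻³.
N² = (g/ρ₀)·Δρ/Δz = g·(Δρ/ρ₀)/Δz = 9.81 × 4.616 × 10⁻⁴ / 76 = 5.9583 × 10⁻⁵ s⁻².
N = √(5.9583 × 10⁻⁵) = 7.7190 × 10⁻³ rad s⁻¹ → T = 2π/N = 813.99 s = 13.566 min ≈ 13.6 min.

13.6 min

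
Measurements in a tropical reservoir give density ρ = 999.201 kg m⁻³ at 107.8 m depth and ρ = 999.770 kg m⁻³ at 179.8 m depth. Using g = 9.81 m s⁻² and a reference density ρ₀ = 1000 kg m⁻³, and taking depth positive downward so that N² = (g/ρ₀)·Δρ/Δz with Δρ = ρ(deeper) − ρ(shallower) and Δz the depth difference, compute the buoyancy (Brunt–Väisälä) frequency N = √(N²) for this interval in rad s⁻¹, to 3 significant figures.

8.80 × 10⁻³ rad s⁻¹

Δρ = 999.770 − 999.201 = 0.569 kg m⁻³ over Δz = 179.8 − 107.8 = 72 m.
N² = (9.81/1000) × (0.569/72) = 7.7526 × 10⁻⁵ s⁻².
N = √(7.7526 × 10⁻⁵) = 8.8049 × 10⁻³ rad s⁻¹ ≈ 8.80 × 10⁻³ rad s⁻¹.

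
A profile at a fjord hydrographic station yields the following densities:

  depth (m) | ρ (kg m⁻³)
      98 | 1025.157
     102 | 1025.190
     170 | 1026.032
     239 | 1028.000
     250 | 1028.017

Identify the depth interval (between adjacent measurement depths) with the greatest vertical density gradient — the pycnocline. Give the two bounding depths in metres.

Compute the density gradient over each adjacent pair:
  98–102 m: Δρ/Δz = 0.033/4 = 8.3 × 10⁻³ kg m⁻⁴
  102–170 m: Δρ/Δz = 0.842/68 = 0.012 kg m⁻⁴
  170–239 m: Δρ/Δz = 1.968/69 = 0.029 kg m⁻⁴
  239–250 m: Δρ/Δz = 0.017/11 = 1.5 × 10⁻³ kg m⁻⁴
The largest gradient is in the 170–239 m interval — the pycnocline.

170–239 m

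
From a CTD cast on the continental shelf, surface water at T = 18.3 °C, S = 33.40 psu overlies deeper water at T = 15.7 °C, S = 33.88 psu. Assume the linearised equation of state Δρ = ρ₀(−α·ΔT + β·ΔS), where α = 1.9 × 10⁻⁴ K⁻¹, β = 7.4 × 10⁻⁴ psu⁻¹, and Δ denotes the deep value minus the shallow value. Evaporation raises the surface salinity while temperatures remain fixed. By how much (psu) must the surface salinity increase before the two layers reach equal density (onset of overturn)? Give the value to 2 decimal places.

Neutral buoyancy requires −α(T_deep − T_surf) + β(S_deep − S_surf′) = 0.
S_surf′ = S_deep − (α/β)·ΔT = 33.88 − (1.9 × 10⁻⁴/7.4 × 10⁻⁴)·(-2.6) = 34.5476 psu.
Increase required: 34.5476 − 33.40 = 1.1476 psu.

1.15 psu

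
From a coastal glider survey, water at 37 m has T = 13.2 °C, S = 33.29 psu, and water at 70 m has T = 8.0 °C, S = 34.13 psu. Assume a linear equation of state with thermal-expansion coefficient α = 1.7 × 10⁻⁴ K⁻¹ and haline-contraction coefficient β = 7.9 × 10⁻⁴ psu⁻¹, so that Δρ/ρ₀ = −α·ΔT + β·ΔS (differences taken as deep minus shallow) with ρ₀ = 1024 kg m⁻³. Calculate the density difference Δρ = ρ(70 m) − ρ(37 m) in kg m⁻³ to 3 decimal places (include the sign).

ΔT = -5.2 K, ΔS = +0.84 psu (deep − shallow).
Δρ/ρ₀ = −(1.7 × 10⁻⁴)(-5.2) + (7.9 × 10⁻⁴)(+0.84) = 1.5476 × 10⁻³.
Δρ = 1024 × (1.5476 × 10⁻³) = +1.585 kg m⁻³.
Positive Δρ: denser below, stable.

+1.585 kg m⁻³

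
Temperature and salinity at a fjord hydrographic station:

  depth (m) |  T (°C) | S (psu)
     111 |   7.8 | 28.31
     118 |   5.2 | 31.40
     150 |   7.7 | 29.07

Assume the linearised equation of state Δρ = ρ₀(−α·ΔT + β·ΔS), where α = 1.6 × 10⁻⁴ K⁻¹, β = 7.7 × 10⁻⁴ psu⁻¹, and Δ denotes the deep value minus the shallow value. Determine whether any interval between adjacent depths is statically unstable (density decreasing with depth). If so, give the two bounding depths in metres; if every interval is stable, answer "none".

118–150 m

Evaluate Δρ/ρ₀ = −αΔT + βΔS across each adjacent pair:
  111–118 m: −αΔT+βΔS = −(1.6 × 10⁻⁴)(-2.6)+(7.7 × 10⁻⁴)(+3.09) = 2.8 × 10⁻³ → stable
  118–150 m: −αΔT+βΔS = −(1.6 × 10⁻⁴)(+2.5)+(7.7 × 10⁻⁴)(-2.33) = -2.2 × 10⁻³ → UNSTABLE
The 118–150 m interval has Δρ < 0: lighter water underlies denser water.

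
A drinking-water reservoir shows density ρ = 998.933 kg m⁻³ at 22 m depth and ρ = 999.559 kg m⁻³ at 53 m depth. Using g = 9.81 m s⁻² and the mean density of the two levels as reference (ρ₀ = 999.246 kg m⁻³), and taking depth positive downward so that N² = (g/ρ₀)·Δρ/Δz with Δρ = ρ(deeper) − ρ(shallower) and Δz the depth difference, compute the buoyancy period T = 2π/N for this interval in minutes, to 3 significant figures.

7.44 min

Δρ = 999.559 − 998.933 = 0.626 kg m⁻³ over Δz = 53 − 22 = 31 m.
N² = (9.81/999.246) × (0.626/31) = 1.9825 × 10⁻⁴ s⁻².
N = √(1.9825 × 10⁻⁴) = 0.014080 rad s⁻¹, so T = 2π/N = 446.25 s = 7.4375 min ≈ 7.44 min.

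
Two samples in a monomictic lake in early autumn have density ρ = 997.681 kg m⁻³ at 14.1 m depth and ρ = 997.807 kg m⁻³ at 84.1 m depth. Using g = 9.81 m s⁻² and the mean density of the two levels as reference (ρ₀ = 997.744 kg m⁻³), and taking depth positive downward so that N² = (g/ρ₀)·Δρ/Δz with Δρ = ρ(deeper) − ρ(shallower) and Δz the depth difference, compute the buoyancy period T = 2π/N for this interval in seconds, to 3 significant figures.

1.49 × 10³ s

Δρ = 997.807 − 997.681 = 0.126 kg m⁻³ over Δz = 84.1 − 14.1 = 70 m.
N² = (9.81/997.744) × (0.126/70) = 1.7698 × 10⁻⁵ s⁻².
N = √(1.7698 × 10⁻⁵) = 4.2069 × 10⁻³ rad s⁻¹, so T = 2π/N = 1.4935 × 10³ s ≈ 1.49 × 10³ s.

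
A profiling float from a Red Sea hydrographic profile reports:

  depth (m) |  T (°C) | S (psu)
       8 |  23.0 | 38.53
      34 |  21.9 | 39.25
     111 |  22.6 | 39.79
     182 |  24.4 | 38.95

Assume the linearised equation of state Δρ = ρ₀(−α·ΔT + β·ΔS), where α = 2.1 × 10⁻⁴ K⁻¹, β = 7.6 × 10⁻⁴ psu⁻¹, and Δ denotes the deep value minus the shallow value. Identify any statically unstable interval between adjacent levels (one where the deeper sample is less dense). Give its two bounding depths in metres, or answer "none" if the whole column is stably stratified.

111–182 m

Evaluate Δρ/ρ₀ = −αΔT + βΔS across each adjacent pair:
  8–34 m: −αΔT+βΔS = −(2.1 × 10⁻⁴)(-1.1)+(7.6 × 10⁻⁴)(+0.72) = 7.8 × 10⁻⁴ → stable
  34–111 m: −αΔT+βΔS = −(2.1 × 10⁻⁴)(+0.7)+(7.6 × 10⁻⁴)(+0.54) = 2.6 × 10⁻⁴ → stable
  111–182 m: −αΔT+βΔS = −(2.1 × 10⁻⁴)(+1.8)+(7.6 × 10⁻⁴)(-0.84) = -1.0 × 10⁻³ → UNSTABLE
The 111–182 m interval has Δρ < 0: lighter water underlies denser water.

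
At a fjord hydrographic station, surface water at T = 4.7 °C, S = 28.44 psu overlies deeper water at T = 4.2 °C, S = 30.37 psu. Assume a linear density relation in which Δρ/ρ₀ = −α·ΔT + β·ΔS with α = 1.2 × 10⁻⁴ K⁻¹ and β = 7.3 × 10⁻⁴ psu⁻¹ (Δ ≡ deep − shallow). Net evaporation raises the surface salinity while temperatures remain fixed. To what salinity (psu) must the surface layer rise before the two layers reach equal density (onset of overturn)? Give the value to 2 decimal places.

30.45 psu

Neutral buoyancy requires −α(T_deep − T_surf) + β(S_deep − S_surf′) = 0.
S_surf′ = S_deep − (α/β)·ΔT = 30.37 − (1.2 × 10⁻⁴/7.3 × 10⁻⁴)·(-0.5) = 30.4522 psu.
Increase required: 30.4522 − 28.44 = 2.0122 psu.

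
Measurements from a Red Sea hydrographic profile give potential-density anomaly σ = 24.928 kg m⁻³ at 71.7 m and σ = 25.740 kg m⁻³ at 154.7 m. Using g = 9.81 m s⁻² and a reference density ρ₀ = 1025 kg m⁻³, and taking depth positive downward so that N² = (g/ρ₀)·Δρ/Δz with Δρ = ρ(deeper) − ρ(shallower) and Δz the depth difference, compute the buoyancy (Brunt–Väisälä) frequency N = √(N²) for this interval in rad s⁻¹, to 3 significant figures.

9.68 × 10⁻³ rad s⁻¹

Δρ = 1025.740 − 1024.928 = 0.812 kg m⁻³ over Δz = 154.7 − 71.7 = 83 m.
N² = (9.81/1025) × (0.812/83) = 9.3632 × 10⁻⁵ s⁻².
N = √(9.3632 × 10⁻⁵) = 9.6764 × 10⁻³ rad s⁻¹ ≈ 9.68 × 10⁻³ rad s⁻¹.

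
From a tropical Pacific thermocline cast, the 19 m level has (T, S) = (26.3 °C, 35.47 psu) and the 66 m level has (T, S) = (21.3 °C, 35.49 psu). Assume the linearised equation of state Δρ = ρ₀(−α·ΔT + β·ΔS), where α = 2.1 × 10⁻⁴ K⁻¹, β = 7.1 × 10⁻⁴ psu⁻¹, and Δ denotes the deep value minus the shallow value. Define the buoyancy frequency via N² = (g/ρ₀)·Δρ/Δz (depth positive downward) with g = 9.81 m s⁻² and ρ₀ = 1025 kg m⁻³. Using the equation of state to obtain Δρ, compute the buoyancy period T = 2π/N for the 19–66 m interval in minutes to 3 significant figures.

ΔT = -5.0 K, ΔS = +0.02 psu (deep − shallow).
Δρ/ρ₀ = −αΔT + βΔS = 1.05 × 10⁻³ + 1.42 × 10⁻⁵ = 1.0642 × 10⁻³, so Δρ ≈ 1.091 kg m⁻³.
N² = (g/ρ₀)·Δρ/Δz = g·(Δρ/ρ₀)/Δz = 9.81 × 1.0642 × 10⁻³ / 47 = 2.2212 × 10⁻⁴ s⁻².
N = √(2.2212 × 10⁻⁴) = 0.014904 rad s⁻¹ → T = 2π/N = 421.58 s = 7.0263 min ≈ 7.03 min.

7.03 min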